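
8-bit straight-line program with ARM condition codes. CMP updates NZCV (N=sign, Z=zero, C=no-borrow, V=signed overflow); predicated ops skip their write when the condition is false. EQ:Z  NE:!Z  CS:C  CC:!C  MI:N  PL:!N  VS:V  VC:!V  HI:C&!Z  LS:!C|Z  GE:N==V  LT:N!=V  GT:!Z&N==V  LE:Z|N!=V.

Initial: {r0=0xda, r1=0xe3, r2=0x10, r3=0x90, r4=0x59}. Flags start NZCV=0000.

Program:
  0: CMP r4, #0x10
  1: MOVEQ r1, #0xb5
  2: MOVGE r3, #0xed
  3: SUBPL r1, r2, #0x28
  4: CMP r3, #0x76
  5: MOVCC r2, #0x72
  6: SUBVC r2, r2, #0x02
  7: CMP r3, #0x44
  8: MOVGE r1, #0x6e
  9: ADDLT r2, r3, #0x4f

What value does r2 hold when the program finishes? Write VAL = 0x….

[0] flags=0010 → (cmp)
[1] flags=0010 EQ?F → skip
[2] flags=0010 GE?T → r3=0xed
[3] flags=0010 PL?T → r1=0xe8
[4] flags=0011 → (cmp)
[5] flags=0011 CC?F → skip
[6] flags=0011 VC?F → skip
[7] flags=1010 → (cmp)
[8] flags=1010 GE?F → skip
[9] flags=1010 LT?T → r2=0x3c

VAL = 0x3c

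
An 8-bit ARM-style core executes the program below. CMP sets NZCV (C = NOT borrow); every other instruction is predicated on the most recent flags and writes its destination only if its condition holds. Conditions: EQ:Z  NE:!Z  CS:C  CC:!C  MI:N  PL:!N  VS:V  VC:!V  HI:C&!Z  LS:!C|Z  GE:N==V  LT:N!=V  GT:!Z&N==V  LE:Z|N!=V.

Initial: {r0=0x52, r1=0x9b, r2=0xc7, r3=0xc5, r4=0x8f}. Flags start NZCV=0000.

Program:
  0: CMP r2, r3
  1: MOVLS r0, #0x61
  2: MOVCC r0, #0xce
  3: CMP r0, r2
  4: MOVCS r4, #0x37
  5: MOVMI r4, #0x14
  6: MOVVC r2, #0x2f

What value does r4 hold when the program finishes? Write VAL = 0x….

VAL = 0x14

[0] flags=0010 → (cmp)
[1] flags=0010 LS?F → skip
[2] flags=0010 CC?F → skip
[3] flags=1001 → (cmp)
[4] flags=1001 CS?F → skip
[5] flags=1001 MI?T → r4=0x14
[6] flags=1001 VC?F → skip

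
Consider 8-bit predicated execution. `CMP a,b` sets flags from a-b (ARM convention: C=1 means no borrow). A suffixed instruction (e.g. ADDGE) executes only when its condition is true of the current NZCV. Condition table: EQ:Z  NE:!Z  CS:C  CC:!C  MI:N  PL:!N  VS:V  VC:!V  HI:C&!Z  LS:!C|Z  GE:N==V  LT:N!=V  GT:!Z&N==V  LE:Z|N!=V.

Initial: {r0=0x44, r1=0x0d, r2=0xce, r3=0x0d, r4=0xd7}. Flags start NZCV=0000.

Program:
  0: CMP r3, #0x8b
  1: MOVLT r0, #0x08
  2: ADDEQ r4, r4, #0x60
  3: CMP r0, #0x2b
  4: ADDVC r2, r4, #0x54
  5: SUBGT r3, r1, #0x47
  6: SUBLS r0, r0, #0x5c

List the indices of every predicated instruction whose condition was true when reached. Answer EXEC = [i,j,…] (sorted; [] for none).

[0] flags=1001 → (cmp)
[1] flags=1001 LT?F → skip
[2] flags=1001 EQ?F → skip
[3] flags=0010 → (cmp)
[4] flags=0010 VC?T → r2=0x2b
[5] flags=0010 GT?T → r3=0xc6
[6] flags=0010 LS?F → skip

EXEC = [4,5]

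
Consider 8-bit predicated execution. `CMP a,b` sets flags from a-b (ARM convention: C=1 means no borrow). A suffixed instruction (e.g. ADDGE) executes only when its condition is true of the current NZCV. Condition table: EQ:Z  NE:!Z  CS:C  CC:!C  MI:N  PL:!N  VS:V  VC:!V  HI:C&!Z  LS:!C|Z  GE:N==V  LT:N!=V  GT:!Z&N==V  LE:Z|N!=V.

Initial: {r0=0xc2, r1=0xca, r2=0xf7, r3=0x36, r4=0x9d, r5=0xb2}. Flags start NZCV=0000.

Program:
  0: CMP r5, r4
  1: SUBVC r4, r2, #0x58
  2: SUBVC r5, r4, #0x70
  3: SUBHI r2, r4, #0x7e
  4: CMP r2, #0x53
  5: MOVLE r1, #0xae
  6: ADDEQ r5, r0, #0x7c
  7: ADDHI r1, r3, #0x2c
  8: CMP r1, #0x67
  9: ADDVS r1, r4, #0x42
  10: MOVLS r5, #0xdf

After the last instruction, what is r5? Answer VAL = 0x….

0: ✓ CMP  NZCV=0010
1: ✓ SUBVC  r4←0x9f
2: ✓ SUBVC  r5←0x2f
3: ✓ SUBHI  r2←0x21
4: ✓ CMP  NZCV=1000
5: ✓ MOVLE  r1←0xae
6: · ADDEQ
7: · ADDHI
8: ✓ CMP  NZCV=0011
9: ✓ ADDVS  r1←0xe1
10: · MOVLS

VAL = 0x2f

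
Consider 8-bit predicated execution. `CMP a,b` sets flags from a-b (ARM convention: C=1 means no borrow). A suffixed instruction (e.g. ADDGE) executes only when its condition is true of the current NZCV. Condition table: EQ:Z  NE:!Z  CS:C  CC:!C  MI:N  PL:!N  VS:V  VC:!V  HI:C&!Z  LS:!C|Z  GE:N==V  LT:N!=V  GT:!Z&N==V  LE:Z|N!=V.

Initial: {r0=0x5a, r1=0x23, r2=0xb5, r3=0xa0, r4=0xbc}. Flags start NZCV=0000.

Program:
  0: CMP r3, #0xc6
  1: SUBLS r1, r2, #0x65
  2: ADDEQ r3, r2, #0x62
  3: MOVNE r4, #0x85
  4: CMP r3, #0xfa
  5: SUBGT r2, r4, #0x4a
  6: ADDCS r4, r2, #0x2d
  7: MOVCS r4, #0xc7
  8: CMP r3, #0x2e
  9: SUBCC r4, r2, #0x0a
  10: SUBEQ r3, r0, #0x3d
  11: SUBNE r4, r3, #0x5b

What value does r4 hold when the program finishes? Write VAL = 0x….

VAL = 0x45

[0] flags=1000 → (cmp)
[1] flags=1000 LS?T → r1=0x50
[2] flags=1000 EQ?F → skip
[3] flags=1000 NE?T → r4=0x85
[4] flags=1000 → (cmp)
[5] flags=1000 GT?F → skip
[6] flags=1000 CS?F → skip
[7] flags=1000 CS?F → skip
[8] flags=0011 → (cmp)
[9] flags=0011 CC?F → skip
[10] flags=0011 EQ?F → skip
[11] flags=0011 NE?T → r4=0x45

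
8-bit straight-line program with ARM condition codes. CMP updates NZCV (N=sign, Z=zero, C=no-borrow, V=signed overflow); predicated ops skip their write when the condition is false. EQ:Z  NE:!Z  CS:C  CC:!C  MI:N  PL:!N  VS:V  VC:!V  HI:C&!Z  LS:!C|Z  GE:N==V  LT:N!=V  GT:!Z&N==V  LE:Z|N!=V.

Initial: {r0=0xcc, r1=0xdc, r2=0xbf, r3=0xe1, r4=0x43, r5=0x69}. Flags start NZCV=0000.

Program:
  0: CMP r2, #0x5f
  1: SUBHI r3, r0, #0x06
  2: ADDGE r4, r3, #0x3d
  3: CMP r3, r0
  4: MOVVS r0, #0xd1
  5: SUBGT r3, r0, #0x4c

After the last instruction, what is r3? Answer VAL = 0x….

VAL = 0xc6

[0] flags=0011 → (cmp)
[1] flags=0011 HI?T → r3=0xc6
[2] flags=0011 GE?F → skip
[3] flags=1000 → (cmp)
[4] flags=1000 VS?F → skip
[5] flags=1000 GT?F → skip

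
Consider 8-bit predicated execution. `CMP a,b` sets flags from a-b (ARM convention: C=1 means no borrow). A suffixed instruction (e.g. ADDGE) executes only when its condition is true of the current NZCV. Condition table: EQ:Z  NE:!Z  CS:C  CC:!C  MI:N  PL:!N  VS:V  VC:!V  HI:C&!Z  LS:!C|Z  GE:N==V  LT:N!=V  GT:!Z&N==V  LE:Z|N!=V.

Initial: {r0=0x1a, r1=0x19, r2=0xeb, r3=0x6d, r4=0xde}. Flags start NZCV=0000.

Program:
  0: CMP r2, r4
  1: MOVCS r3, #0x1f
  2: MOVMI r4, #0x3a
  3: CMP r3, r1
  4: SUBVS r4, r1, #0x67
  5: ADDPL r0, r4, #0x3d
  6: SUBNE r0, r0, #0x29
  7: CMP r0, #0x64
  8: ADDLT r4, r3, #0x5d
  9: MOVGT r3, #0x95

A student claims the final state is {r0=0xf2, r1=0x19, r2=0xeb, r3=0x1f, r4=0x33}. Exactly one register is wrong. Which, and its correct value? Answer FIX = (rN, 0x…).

[0] flags=0010 → (cmp)
[1] flags=0010 CS?T → r3=0x1f
[2] flags=0010 MI?F → skip
[3] flags=0010 → (cmp)
[4] flags=0010 VS?F → skip
[5] flags=0010 PL?T → r0=0x1b
[6] flags=0010 NE?T → r0=0xf2
[7] flags=1010 → (cmp)
[8] flags=1010 LT?T → r4=0x7c
[9] flags=1010 GT?F → skip

FIX = (r4, 0x7c)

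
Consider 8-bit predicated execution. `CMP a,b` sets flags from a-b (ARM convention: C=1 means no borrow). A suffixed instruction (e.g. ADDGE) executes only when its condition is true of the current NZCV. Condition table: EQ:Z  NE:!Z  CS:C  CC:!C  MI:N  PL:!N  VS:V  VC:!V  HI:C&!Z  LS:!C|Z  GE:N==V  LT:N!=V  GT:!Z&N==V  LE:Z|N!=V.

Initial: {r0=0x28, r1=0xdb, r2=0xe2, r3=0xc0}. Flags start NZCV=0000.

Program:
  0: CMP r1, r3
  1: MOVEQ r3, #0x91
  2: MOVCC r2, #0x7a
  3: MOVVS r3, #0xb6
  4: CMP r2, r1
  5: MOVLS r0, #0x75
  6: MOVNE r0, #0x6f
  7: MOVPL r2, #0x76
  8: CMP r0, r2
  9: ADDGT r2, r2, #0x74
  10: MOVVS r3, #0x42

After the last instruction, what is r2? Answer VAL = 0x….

VAL = 0x76

0: ✓ CMP  NZCV=0010
1: · MOVEQ
2: · MOVCC
3: · MOVVS
4: ✓ CMP  NZCV=0010
5: · MOVLS
6: ✓ MOVNE  r0←0x6f
7: ✓ MOVPL  r2←0x76
8: ✓ CMP  NZCV=1000
9: · ADDGT
10: · MOVVS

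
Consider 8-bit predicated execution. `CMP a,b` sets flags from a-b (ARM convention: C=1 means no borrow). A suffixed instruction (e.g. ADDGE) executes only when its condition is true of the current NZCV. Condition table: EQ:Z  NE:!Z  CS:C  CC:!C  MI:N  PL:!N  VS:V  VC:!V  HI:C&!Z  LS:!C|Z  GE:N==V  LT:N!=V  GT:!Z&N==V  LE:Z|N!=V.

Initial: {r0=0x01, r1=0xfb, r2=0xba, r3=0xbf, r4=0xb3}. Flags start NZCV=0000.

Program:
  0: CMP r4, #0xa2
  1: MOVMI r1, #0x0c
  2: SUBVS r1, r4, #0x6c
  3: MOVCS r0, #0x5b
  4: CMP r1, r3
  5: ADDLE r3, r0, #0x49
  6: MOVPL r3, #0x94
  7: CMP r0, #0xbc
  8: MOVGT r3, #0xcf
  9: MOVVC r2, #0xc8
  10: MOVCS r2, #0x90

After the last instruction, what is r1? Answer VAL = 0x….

VAL = 0xfb

0: ✓ CMP  NZCV=0010
1: · MOVMI
2: · SUBVS
3: ✓ MOVCS  r0←0x5b
4: ✓ CMP  NZCV=0010
5: · ADDLE
6: ✓ MOVPL  r3←0x94
7: ✓ CMP  NZCV=1001
8: ✓ MOVGT  r3←0xcf
9: · MOVVC
10: · MOVCS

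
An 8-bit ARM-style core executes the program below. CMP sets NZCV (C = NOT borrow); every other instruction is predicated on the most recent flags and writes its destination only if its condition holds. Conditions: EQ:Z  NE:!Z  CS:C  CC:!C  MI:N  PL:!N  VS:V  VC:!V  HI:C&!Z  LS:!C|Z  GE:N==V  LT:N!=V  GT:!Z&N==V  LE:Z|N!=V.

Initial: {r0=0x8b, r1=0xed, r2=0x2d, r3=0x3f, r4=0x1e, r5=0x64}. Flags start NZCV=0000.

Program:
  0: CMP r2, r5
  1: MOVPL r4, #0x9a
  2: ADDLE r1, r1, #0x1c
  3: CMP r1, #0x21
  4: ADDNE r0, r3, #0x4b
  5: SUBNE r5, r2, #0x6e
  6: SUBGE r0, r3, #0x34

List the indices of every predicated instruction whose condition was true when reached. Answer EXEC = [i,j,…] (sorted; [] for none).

EXEC = [2,4,5]

0: ✓ CMP  NZCV=1000
1: · MOVPL
2: ✓ ADDLE  r1←0x09
3: ✓ CMP  NZCV=1000
4: ✓ ADDNE  r0←0x8a
5: ✓ SUBNE  r5←0xbf
6: · SUBGE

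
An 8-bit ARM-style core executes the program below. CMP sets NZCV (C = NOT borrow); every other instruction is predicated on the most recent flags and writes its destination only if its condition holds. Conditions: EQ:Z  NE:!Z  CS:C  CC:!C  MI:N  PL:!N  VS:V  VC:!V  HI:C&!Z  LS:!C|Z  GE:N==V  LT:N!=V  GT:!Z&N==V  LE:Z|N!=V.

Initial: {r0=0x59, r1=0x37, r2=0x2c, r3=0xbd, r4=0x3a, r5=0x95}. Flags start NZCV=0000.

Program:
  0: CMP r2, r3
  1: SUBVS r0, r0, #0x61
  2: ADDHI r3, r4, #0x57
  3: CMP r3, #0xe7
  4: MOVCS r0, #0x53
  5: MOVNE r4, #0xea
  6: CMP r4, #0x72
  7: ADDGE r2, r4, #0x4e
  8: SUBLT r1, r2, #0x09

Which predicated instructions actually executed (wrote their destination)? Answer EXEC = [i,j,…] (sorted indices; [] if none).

0: ✓ CMP  NZCV=0000
1: · SUBVS
2: · ADDHI
3: ✓ CMP  NZCV=1000
4: · MOVCS
5: ✓ MOVNE  r4←0xea
6: ✓ CMP  NZCV=0011
7: · ADDGE
8: ✓ SUBLT  r1←0x23

EXEC = [5,8]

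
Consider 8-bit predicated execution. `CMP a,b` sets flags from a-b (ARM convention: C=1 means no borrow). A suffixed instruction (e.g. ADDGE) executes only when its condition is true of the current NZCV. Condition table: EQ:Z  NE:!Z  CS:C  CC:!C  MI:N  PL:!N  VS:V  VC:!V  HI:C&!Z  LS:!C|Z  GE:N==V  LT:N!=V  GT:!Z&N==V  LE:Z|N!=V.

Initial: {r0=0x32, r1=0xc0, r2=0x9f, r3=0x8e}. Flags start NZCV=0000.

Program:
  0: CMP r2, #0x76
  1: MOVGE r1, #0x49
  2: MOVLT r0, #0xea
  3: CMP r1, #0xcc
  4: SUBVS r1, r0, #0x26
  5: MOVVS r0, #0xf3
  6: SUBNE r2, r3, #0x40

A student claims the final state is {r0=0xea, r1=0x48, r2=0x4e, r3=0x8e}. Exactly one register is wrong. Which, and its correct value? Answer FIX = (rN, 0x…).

FIX = (r1, 0xc0)

0: ✓ CMP  NZCV=0011
1: · MOVGE
2: ✓ MOVLT  r0←0xea
3: ✓ CMP  NZCV=1000
4: · SUBVS
5: · MOVVS
6: ✓ SUBNE  r2←0x4e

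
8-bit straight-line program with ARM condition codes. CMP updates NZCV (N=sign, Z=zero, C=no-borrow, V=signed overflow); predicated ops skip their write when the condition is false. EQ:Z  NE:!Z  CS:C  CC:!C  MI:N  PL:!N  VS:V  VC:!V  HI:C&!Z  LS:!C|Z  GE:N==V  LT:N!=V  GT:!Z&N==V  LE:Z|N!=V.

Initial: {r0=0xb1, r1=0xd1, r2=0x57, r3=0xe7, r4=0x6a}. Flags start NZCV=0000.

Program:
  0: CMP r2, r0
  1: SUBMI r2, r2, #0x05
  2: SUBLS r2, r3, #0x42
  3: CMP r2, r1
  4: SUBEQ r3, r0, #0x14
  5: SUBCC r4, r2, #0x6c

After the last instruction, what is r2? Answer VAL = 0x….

0: ✓ CMP  NZCV=1001
1: ✓ SUBMI  r2←0x52
2: ✓ SUBLS  r2←0xa5
3: ✓ CMP  NZCV=1000
4: · SUBEQ
5: ✓ SUBCC  r4←0x39

VAL = 0xa5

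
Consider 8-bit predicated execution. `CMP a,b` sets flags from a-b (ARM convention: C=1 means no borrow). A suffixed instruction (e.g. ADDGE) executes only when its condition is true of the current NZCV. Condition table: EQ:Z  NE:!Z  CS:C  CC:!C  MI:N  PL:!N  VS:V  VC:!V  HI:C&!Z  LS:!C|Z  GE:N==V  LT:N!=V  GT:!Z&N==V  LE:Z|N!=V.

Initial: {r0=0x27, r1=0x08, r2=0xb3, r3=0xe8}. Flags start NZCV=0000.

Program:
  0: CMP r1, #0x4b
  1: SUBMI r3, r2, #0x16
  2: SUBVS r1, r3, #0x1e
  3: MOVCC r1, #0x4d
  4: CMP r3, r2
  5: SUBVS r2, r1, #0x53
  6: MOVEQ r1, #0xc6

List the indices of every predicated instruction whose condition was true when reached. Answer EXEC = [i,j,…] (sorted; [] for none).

0: ✓ CMP  NZCV=1000
1: ✓ SUBMI  r3←0x9d
2: · SUBVS
3: ✓ MOVCC  r1←0x4d
4: ✓ CMP  NZCV=1000
5: · SUBVS
6: · MOVEQ

EXEC = [1,3]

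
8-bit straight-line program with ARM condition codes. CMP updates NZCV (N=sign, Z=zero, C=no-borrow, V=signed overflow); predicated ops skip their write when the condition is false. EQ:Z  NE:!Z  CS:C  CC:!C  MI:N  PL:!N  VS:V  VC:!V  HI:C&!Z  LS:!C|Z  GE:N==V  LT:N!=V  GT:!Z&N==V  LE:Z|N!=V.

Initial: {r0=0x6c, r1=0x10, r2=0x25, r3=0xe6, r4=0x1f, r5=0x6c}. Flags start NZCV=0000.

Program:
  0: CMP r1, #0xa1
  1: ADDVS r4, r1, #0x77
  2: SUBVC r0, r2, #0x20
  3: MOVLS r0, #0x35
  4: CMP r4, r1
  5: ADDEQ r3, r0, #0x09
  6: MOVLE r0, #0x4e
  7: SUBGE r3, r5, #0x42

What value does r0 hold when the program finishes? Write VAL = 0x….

VAL = 0x35

0: ✓ CMP  NZCV=0000
1: · ADDVS
2: ✓ SUBVC  r0←0x05
3: ✓ MOVLS  r0←0x35
4: ✓ CMP  NZCV=0010
5: · ADDEQ
6: · MOVLE
7: ✓ SUBGE  r3←0x2a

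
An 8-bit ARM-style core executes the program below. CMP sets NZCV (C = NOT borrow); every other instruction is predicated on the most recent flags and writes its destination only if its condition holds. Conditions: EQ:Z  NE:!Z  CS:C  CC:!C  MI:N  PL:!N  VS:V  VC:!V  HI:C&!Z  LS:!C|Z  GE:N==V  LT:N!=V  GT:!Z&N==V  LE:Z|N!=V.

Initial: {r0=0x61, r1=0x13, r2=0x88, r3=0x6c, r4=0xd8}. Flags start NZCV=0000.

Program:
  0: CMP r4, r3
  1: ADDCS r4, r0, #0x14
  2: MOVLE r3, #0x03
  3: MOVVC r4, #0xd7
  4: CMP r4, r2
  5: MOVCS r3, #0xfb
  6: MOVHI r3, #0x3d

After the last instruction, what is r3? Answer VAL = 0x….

VAL = 0x03

0: ✓ CMP  NZCV=0011
1: ✓ ADDCS  r4←0x75
2: ✓ MOVLE  r3←0x03
3: · MOVVC
4: ✓ CMP  NZCV=1001
5: · MOVCS
6: · MOVHI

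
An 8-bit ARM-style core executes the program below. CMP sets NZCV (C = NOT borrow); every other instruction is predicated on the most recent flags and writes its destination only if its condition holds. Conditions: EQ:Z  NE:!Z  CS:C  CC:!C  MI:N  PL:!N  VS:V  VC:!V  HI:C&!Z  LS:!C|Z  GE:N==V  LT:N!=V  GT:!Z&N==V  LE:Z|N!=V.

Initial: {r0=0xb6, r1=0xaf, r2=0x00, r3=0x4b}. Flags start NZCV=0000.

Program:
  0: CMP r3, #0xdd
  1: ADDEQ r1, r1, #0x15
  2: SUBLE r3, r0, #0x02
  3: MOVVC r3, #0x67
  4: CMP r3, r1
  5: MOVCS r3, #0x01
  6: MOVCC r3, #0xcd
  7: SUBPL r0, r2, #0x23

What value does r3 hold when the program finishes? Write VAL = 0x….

VAL = 0xcd

[0] flags=0000 → (cmp)
[1] flags=0000 EQ?F → skip
[2] flags=0000 LE?F → skip
[3] flags=0000 VC?T → r3=0x67
[4] flags=1001 → (cmp)
[5] flags=1001 CS?F → skip
[6] flags=1001 CC?T → r3=0xcd
[7] flags=1001 PL?F → skip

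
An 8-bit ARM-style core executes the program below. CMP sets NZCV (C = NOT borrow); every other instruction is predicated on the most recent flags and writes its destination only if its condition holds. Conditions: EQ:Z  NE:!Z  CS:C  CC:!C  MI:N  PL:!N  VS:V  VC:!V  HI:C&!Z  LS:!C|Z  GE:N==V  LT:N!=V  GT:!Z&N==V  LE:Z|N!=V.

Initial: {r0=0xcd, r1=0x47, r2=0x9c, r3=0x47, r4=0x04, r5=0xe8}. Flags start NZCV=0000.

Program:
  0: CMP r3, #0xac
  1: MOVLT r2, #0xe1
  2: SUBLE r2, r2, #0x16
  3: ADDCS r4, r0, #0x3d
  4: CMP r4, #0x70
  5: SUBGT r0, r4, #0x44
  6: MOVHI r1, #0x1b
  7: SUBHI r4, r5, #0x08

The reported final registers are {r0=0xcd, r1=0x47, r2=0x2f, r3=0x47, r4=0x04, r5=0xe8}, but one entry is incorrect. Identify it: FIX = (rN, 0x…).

FIX = (r2, 0x9c)

[0] flags=1001 → (cmp)
[1] flags=1001 LT?F → skip
[2] flags=1001 LE?F → skip
[3] flags=1001 CS?F → skip
[4] flags=1000 → (cmp)
[5] flags=1000 GT?F → skip
[6] flags=1000 HI?F → skip
[7] flags=1000 HI?F → skip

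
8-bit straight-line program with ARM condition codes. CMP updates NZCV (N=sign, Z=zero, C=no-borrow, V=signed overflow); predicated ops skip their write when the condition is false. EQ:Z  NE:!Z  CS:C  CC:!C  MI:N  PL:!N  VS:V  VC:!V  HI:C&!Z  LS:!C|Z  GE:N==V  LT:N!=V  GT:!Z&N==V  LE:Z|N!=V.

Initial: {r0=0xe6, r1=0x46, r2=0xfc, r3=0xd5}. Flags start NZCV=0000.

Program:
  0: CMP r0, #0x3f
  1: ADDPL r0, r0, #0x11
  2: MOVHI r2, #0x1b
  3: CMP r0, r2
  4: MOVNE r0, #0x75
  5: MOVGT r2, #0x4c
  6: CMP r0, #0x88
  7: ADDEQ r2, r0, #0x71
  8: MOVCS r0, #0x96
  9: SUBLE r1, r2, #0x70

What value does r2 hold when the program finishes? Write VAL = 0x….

0: ✓ CMP  NZCV=1010
1: · ADDPL
2: ✓ MOVHI  r2←0x1b
3: ✓ CMP  NZCV=1010
4: ✓ MOVNE  r0←0x75
5: · MOVGT
6: ✓ CMP  NZCV=1001
7: · ADDEQ
8: · MOVCS
9: · SUBLE

VAL = 0x1b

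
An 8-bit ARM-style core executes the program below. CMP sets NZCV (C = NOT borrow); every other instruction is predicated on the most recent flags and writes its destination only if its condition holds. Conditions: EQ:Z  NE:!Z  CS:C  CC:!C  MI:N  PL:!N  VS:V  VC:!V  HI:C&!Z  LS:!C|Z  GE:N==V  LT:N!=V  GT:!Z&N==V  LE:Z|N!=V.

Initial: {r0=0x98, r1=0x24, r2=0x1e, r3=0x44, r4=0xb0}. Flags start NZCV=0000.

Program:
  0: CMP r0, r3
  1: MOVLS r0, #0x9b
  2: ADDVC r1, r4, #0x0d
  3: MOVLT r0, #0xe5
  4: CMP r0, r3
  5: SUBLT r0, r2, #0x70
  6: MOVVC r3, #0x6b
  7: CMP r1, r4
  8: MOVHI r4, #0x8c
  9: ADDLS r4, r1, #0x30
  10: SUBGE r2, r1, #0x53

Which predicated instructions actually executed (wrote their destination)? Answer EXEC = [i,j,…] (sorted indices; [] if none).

0: ✓ CMP  NZCV=0011
1: · MOVLS
2: · ADDVC
3: ✓ MOVLT  r0←0xe5
4: ✓ CMP  NZCV=1010
5: ✓ SUBLT  r0←0xae
6: ✓ MOVVC  r3←0x6b
7: ✓ CMP  NZCV=0000
8: · MOVHI
9: ✓ ADDLS  r4←0x54
10: ✓ SUBGE  r2←0xd1

EXEC = [3,5,6,9,10]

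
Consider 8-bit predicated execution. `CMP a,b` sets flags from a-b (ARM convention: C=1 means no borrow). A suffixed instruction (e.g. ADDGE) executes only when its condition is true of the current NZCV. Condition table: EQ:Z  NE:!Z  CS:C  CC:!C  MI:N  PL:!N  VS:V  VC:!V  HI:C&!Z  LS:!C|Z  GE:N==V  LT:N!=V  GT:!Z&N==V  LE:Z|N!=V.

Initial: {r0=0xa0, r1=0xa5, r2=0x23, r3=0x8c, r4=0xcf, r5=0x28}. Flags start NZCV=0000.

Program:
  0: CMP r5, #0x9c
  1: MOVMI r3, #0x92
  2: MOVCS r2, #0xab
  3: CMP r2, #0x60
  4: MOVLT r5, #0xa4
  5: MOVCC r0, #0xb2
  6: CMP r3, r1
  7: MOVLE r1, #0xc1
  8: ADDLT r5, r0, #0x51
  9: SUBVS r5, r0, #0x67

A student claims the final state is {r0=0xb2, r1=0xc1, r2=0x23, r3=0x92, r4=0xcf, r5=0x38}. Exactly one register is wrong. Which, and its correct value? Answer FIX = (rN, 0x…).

[0] flags=1001 → (cmp)
[1] flags=1001 MI?T → r3=0x92
[2] flags=1001 CS?F → skip
[3] flags=1000 → (cmp)
[4] flags=1000 LT?T → r5=0xa4
[5] flags=1000 CC?T → r0=0xb2
[6] flags=1000 → (cmp)
[7] flags=1000 LE?T → r1=0xc1
[8] flags=1000 LT?T → r5=0x03
[9] flags=1000 VS?F → skip

FIX = (r5, 0x03)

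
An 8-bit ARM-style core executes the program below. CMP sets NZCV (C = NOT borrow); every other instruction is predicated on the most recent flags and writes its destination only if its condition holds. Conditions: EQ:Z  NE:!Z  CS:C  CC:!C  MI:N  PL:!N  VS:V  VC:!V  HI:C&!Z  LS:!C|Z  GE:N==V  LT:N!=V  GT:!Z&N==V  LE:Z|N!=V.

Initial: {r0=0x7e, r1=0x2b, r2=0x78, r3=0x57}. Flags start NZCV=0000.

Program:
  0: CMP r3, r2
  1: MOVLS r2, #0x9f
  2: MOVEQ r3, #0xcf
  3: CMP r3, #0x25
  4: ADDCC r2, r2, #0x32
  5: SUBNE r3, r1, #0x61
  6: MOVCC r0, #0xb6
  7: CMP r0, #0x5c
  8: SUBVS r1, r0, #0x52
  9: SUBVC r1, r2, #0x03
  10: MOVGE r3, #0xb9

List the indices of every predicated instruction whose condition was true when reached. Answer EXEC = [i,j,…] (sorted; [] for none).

[0] flags=1000 → (cmp)
[1] flags=1000 LS?T → r2=0x9f
[2] flags=1000 EQ?F → skip
[3] flags=0010 → (cmp)
[4] flags=0010 CC?F → skip
[5] flags=0010 NE?T → r3=0xca
[6] flags=0010 CC?F → skip
[7] flags=0010 → (cmp)
[8] flags=0010 VS?F → skip
[9] flags=0010 VC?T → r1=0x9c
[10] flags=0010 GE?T → r3=0xb9

EXEC = [1,5,9,10]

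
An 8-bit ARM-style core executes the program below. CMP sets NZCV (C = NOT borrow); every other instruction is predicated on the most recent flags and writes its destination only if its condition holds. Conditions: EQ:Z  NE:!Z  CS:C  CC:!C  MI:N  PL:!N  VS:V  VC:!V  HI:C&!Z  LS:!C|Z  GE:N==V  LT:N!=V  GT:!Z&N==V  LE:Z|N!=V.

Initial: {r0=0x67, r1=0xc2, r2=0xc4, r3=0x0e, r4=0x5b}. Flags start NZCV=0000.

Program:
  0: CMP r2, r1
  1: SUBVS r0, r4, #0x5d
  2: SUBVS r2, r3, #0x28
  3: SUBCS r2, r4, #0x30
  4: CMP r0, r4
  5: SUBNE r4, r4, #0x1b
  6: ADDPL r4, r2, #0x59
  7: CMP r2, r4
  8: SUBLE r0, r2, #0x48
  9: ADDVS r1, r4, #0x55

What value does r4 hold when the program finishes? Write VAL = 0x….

VAL = 0x84

0: ✓ CMP  NZCV=0010
1: · SUBVS
2: · SUBVS
3: ✓ SUBCS  r2←0x2b
4: ✓ CMP  NZCV=0010
5: ✓ SUBNE  r4←0x40
6: ✓ ADDPL  r4←0x84
7: ✓ CMP  NZCV=1001
8: · SUBLE
9: ✓ ADDVS  r1←0xd9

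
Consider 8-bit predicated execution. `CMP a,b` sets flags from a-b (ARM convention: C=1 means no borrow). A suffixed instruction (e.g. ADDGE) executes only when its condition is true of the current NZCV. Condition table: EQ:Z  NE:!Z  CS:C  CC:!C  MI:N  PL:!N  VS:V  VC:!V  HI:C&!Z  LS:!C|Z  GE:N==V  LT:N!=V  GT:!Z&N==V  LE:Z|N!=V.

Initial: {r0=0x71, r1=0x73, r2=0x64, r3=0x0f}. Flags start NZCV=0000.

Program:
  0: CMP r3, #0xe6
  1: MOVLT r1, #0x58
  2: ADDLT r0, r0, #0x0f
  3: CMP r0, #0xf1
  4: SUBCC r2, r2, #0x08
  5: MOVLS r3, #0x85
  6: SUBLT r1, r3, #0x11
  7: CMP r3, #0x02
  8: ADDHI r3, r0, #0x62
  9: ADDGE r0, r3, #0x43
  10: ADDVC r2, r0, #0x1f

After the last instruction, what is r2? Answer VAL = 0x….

VAL = 0x90

[0] flags=0000 → (cmp)
[1] flags=0000 LT?F → skip
[2] flags=0000 LT?F → skip
[3] flags=1001 → (cmp)
[4] flags=1001 CC?T → r2=0x5c
[5] flags=1001 LS?T → r3=0x85
[6] flags=1001 LT?F → skip
[7] flags=1010 → (cmp)
[8] flags=1010 HI?T → r3=0xd3
[9] flags=1010 GE?F → skip
[10] flags=1010 VC?T → r2=0x90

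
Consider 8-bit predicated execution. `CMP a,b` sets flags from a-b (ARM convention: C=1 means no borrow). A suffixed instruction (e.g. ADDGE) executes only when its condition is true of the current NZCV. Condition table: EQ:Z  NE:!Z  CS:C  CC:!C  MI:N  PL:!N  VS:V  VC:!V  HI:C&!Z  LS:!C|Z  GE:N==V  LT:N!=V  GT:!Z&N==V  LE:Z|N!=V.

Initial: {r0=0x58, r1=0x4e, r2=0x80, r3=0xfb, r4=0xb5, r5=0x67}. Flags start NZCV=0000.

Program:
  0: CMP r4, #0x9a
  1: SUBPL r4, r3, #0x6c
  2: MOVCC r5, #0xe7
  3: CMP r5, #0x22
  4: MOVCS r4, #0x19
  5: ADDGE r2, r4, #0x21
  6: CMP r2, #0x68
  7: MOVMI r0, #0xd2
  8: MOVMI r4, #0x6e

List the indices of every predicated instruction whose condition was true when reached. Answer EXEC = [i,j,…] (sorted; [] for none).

EXEC = [1,4,5,7,8]

0: ✓ CMP  NZCV=0010
1: ✓ SUBPL  r4←0x8f
2: · MOVCC
3: ✓ CMP  NZCV=0010
4: ✓ MOVCS  r4←0x19
5: ✓ ADDGE  r2←0x3a
6: ✓ CMP  NZCV=1000
7: ✓ MOVMI  r0←0xd2
8: ✓ MOVMI  r4←0x6e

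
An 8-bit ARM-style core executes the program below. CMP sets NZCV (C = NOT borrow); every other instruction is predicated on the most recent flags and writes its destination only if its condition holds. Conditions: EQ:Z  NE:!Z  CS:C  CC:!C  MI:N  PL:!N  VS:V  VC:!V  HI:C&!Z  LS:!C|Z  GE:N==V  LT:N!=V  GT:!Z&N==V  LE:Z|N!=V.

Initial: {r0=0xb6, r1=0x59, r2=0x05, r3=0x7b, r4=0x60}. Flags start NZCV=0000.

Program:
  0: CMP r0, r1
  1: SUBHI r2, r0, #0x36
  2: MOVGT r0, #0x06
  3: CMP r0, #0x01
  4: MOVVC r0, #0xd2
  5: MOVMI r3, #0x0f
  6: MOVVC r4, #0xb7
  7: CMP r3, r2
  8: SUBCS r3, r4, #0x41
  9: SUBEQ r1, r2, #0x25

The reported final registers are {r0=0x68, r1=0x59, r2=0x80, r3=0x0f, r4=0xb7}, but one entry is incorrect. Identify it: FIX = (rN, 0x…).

FIX = (r0, 0xd2)

0: ✓ CMP  NZCV=0011
1: ✓ SUBHI  r2←0x80
2: · MOVGT
3: ✓ CMP  NZCV=1010
4: ✓ MOVVC  r0←0xd2
5: ✓ MOVMI  r3←0x0f
6: ✓ MOVVC  r4←0xb7
7: ✓ CMP  NZCV=1001
8: · SUBCS
9: · SUBEQ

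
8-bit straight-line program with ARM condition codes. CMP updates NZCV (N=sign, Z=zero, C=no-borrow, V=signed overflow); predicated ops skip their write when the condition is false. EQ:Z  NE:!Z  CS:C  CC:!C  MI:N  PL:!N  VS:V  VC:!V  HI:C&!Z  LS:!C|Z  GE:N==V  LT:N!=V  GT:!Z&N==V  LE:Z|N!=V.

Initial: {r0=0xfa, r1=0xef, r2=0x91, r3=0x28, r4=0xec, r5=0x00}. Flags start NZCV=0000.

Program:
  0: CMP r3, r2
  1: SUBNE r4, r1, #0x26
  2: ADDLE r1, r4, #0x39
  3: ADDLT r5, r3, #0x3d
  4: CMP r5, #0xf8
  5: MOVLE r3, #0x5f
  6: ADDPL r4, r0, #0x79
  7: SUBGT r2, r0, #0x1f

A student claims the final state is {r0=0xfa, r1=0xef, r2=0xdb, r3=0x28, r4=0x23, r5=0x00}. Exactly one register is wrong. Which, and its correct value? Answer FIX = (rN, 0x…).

0: ✓ CMP  NZCV=1001
1: ✓ SUBNE  r4←0xc9
2: · ADDLE
3: · ADDLT
4: ✓ CMP  NZCV=0000
5: · MOVLE
6: ✓ ADDPL  r4←0x73
7: ✓ SUBGT  r2←0xdb

FIX = (r4, 0x73)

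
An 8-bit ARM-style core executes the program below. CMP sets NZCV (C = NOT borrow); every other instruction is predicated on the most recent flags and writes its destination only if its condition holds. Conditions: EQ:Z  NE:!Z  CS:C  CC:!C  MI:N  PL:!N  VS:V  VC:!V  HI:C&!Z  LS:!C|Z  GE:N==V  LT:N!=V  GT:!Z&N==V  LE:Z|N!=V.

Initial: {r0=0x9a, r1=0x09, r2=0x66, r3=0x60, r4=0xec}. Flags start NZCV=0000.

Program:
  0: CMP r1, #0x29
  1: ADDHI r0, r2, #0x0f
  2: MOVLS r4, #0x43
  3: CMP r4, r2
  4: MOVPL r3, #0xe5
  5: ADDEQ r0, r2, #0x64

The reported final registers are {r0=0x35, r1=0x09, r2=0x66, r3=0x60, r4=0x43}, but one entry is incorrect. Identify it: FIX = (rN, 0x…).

FIX = (r0, 0x9a)

[0] flags=1000 → (cmp)
[1] flags=1000 HI?F → skip
[2] flags=1000 LS?T → r4=0x43
[3] flags=1000 → (cmp)
[4] flags=1000 PL?F → skip
[5] flags=1000 EQ?F → skip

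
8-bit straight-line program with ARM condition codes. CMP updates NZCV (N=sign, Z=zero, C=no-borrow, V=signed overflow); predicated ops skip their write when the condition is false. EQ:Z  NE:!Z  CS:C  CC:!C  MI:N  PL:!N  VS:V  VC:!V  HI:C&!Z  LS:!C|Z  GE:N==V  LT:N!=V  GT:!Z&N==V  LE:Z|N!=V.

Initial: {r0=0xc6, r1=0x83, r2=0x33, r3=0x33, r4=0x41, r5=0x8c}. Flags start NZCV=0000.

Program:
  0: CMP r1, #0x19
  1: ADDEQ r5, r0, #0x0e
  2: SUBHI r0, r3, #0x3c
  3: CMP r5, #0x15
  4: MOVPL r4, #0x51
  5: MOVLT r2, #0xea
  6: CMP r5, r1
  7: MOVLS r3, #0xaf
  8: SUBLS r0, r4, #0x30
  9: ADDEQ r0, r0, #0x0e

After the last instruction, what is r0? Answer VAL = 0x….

VAL = 0xf7

0: ✓ CMP  NZCV=0011
1: · ADDEQ
2: ✓ SUBHI  r0←0xf7
3: ✓ CMP  NZCV=0011
4: ✓ MOVPL  r4←0x51
5: ✓ MOVLT  r2←0xea
6: ✓ CMP  NZCV=0010
7: · MOVLS
8: · SUBLS
9: · ADDEQ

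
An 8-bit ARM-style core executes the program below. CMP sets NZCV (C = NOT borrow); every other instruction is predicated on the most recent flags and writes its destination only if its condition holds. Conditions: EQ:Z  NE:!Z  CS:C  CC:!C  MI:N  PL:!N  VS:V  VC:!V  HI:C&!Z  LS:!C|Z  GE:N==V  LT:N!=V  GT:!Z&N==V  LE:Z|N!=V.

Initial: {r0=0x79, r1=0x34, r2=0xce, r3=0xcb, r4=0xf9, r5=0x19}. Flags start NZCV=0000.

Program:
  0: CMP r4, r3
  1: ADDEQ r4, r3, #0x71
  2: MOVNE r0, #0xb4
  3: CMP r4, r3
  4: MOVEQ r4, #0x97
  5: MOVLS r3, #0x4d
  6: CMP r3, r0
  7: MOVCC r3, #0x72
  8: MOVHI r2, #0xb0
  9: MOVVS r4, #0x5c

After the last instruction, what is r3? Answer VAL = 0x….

[0] flags=0010 → (cmp)
[1] flags=0010 EQ?F → skip
[2] flags=0010 NE?T → r0=0xb4
[3] flags=0010 → (cmp)
[4] flags=0010 EQ?F → skip
[5] flags=0010 LS?F → skip
[6] flags=0010 → (cmp)
[7] flags=0010 CC?F → skip
[8] flags=0010 HI?T → r2=0xb0
[9] flags=0010 VS?F → skip

VAL = 0xcb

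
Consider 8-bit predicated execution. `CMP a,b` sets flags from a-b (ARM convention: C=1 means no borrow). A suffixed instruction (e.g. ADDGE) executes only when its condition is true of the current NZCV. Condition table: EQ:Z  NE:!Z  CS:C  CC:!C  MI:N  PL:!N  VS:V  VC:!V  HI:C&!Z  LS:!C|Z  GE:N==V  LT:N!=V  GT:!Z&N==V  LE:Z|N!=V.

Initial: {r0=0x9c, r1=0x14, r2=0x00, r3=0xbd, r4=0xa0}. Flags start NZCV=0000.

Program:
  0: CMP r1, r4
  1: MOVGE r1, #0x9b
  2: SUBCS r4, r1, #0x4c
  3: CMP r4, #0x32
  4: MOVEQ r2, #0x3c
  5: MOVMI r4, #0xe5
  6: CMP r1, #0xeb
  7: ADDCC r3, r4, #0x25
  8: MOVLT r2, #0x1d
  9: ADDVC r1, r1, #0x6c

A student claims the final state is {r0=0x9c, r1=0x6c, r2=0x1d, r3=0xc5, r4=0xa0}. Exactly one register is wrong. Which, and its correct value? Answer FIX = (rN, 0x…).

FIX = (r1, 0x07)

[0] flags=0000 → (cmp)
[1] flags=0000 GE?T → r1=0x9b
[2] flags=0000 CS?F → skip
[3] flags=0011 → (cmp)
[4] flags=0011 EQ?F → skip
[5] flags=0011 MI?F → skip
[6] flags=1000 → (cmp)
[7] flags=1000 CC?T → r3=0xc5
[8] flags=1000 LT?T → r2=0x1d
[9] flags=1000 VC?T → r1=0x07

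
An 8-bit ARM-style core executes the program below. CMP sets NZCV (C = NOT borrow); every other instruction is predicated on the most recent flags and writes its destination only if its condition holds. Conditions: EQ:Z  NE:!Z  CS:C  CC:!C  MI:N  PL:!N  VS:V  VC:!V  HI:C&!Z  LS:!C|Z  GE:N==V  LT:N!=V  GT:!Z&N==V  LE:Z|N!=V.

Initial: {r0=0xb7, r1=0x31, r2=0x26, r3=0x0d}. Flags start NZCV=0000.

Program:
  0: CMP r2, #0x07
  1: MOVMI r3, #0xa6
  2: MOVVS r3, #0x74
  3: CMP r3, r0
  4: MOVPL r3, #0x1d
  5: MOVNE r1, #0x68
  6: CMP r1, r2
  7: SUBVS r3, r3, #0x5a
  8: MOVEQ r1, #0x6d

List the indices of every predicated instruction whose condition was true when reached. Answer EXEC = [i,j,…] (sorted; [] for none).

EXEC = [4,5]

0: ✓ CMP  NZCV=0010
1: · MOVMI
2: · MOVVS
3: ✓ CMP  NZCV=0000
4: ✓ MOVPL  r3←0x1d
5: ✓ MOVNE  r1←0x68
6: ✓ CMP  NZCV=0010
7: · SUBVS
8: · MOVEQ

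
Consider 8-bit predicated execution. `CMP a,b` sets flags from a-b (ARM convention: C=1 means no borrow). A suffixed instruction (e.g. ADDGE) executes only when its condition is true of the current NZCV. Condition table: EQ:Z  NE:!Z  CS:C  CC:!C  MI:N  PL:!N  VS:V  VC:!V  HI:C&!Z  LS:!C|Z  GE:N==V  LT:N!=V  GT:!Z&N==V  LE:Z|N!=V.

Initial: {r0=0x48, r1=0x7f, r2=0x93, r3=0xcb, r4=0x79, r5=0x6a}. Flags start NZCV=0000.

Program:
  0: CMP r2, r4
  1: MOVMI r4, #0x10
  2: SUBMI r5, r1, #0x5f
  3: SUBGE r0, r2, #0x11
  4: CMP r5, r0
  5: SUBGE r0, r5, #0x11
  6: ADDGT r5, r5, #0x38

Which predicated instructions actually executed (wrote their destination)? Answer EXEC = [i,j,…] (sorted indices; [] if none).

[0] flags=0011 → (cmp)
[1] flags=0011 MI?F → skip
[2] flags=0011 MI?F → skip
[3] flags=0011 GE?F → skip
[4] flags=0010 → (cmp)
[5] flags=0010 GE?T → r0=0x59
[6] flags=0010 GT?T → r5=0xa2

EXEC = [5,6]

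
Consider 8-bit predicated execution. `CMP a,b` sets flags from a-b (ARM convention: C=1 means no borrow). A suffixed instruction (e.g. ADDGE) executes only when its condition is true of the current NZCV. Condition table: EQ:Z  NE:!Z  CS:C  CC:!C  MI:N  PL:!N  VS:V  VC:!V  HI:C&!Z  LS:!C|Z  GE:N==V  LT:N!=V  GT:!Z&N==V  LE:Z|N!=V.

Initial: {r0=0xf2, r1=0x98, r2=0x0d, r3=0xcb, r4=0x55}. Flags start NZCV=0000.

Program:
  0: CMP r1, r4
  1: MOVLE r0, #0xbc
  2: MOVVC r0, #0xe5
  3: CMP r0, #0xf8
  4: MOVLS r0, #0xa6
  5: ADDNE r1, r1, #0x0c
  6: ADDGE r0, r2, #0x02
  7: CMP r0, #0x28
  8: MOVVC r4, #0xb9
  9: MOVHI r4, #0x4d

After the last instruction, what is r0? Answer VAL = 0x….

0: ✓ CMP  NZCV=0011
1: ✓ MOVLE  r0←0xbc
2: · MOVVC
3: ✓ CMP  NZCV=1000
4: ✓ MOVLS  r0←0xa6
5: ✓ ADDNE  r1←0xa4
6: · ADDGE
7: ✓ CMP  NZCV=0011
8: · MOVVC
9: ✓ MOVHI  r4←0x4d

VAL = 0xa6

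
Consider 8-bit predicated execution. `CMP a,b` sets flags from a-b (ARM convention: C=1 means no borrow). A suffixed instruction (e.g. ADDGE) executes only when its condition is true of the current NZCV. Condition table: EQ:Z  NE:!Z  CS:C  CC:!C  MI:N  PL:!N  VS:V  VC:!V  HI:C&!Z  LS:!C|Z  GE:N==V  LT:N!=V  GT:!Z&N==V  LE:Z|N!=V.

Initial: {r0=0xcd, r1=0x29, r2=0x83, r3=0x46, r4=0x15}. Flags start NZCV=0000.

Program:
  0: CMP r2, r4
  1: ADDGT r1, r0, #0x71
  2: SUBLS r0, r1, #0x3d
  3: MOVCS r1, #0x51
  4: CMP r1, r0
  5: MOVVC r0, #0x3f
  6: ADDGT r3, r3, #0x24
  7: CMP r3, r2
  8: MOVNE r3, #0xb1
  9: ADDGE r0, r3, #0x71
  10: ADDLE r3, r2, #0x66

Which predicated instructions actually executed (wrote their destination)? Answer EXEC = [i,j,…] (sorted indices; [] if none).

EXEC = [3,6,8,9]

[0] flags=0011 → (cmp)
[1] flags=0011 GT?F → skip
[2] flags=0011 LS?F → skip
[3] flags=0011 CS?T → r1=0x51
[4] flags=1001 → (cmp)
[5] flags=1001 VC?F → skip
[6] flags=1001 GT?T → r3=0x6a
[7] flags=1001 → (cmp)
[8] flags=1001 NE?T → r3=0xb1
[9] flags=1001 GE?T → r0=0x22
[10] flags=1001 LE?F → skip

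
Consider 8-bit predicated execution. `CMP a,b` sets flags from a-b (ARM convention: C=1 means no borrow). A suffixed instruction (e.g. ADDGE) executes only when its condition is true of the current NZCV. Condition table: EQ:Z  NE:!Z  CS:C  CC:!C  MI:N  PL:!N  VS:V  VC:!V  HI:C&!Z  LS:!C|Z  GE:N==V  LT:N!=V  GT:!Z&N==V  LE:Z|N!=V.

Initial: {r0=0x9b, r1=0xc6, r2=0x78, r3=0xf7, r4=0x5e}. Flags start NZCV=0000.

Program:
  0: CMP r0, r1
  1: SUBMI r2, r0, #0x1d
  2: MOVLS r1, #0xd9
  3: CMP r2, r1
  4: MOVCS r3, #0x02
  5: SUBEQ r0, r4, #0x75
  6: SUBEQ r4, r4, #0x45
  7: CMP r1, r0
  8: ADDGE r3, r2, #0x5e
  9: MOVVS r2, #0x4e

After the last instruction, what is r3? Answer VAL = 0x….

[0] flags=1000 → (cmp)
[1] flags=1000 MI?T → r2=0x7e
[2] flags=1000 LS?T → r1=0xd9
[3] flags=1001 → (cmp)
[4] flags=1001 CS?F → skip
[5] flags=1001 EQ?F → skip
[6] flags=1001 EQ?F → skip
[7] flags=0010 → (cmp)
[8] flags=0010 GE?T → r3=0xdc
[9] flags=0010 VS?F → skip

VAL = 0xdc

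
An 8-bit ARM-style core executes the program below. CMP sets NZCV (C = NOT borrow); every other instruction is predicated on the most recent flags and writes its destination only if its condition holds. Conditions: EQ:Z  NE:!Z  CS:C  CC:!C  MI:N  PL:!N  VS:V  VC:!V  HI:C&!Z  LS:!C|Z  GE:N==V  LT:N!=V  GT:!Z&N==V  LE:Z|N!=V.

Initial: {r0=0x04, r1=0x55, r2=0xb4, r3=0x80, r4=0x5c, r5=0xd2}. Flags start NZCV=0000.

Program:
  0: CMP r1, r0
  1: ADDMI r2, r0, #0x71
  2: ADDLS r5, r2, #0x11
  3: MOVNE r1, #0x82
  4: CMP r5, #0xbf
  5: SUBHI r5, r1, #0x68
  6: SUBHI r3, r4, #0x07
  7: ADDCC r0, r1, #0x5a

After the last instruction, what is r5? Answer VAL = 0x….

[0] flags=0010 → (cmp)
[1] flags=0010 MI?F → skip
[2] flags=0010 LS?F → skip
[3] flags=0010 NE?T → r1=0x82
[4] flags=0010 → (cmp)
[5] flags=0010 HI?T → r5=0x1a
[6] flags=0010 HI?T → r3=0x55
[7] flags=0010 CC?F → skip

VAL = 0x1a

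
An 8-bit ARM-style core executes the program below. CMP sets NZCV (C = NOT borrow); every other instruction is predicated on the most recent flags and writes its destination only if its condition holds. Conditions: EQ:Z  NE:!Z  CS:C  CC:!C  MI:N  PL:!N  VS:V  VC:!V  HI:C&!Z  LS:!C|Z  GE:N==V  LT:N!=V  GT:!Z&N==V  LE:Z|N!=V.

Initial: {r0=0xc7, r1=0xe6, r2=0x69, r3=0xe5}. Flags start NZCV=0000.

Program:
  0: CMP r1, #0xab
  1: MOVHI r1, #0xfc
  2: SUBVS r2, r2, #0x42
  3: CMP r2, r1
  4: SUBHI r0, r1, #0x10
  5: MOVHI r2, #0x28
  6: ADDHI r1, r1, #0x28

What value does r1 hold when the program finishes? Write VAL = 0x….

VAL = 0xfc

[0] flags=0010 → (cmp)
[1] flags=0010 HI?T → r1=0xfc
[2] flags=0010 VS?F → skip
[3] flags=0000 → (cmp)
[4] flags=0000 HI?F → skip
[5] flags=0000 HI?F → skip
[6] flags=0000 HI?F → skip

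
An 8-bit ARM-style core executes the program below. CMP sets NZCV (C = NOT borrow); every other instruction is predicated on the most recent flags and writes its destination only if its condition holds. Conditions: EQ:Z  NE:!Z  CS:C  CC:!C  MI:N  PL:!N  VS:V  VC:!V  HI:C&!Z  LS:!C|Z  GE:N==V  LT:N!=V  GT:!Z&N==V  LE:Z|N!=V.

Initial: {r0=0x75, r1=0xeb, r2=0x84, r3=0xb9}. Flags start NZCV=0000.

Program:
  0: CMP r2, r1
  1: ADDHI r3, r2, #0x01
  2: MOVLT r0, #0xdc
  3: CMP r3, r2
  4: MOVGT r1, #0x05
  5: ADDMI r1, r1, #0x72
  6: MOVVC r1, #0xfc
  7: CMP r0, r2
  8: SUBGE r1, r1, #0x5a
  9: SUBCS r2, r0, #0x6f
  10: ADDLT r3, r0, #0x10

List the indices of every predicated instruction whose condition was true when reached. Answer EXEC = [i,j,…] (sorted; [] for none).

EXEC = [2,4,6,8,9]

0: ✓ CMP  NZCV=1000
1: · ADDHI
2: ✓ MOVLT  r0←0xdc
3: ✓ CMP  NZCV=0010
4: ✓ MOVGT  r1←0x05
5: · ADDMI
6: ✓ MOVVC  r1←0xfc
7: ✓ CMP  NZCV=0010
8: ✓ SUBGE  r1←0xa2
9: ✓ SUBCS  r2←0x6d
10: · ADDLT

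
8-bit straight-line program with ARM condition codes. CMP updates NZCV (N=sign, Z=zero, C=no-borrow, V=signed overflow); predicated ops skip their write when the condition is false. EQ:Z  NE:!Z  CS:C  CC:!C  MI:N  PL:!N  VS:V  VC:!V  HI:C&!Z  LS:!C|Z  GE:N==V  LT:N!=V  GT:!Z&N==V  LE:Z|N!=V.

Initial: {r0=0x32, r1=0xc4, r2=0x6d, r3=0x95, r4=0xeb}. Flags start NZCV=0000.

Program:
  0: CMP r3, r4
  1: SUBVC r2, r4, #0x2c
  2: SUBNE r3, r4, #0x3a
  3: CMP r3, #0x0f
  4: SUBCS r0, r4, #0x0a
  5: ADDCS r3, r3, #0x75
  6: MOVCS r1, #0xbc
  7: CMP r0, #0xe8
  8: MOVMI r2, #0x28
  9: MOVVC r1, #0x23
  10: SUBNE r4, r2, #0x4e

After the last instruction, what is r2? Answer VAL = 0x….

VAL = 0x28

[0] flags=1000 → (cmp)
[1] flags=1000 VC?T → r2=0xbf
[2] flags=1000 NE?T → r3=0xb1
[3] flags=1010 → (cmp)
[4] flags=1010 CS?T → r0=0xe1
[5] flags=1010 CS?T → r3=0x26
[6] flags=1010 CS?T → r1=0xbc
[7] flags=1000 → (cmp)
[8] flags=1000 MI?T → r2=0x28
[9] flags=1000 VC?T → r1=0x23
[10] flags=1000 NE?T → r4=0xda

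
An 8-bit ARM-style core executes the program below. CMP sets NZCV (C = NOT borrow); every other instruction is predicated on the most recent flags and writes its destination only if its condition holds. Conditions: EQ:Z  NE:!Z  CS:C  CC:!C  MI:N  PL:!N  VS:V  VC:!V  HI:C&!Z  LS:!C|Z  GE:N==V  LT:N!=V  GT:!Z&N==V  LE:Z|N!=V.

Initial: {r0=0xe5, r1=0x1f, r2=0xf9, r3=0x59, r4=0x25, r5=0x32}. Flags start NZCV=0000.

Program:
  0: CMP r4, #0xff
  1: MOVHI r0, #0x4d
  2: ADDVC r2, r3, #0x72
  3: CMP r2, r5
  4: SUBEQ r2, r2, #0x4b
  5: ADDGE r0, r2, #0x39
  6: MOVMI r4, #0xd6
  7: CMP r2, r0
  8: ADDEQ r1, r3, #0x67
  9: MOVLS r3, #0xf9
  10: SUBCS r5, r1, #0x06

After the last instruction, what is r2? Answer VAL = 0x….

[0] flags=0000 → (cmp)
[1] flags=0000 HI?F → skip
[2] flags=0000 VC?T → r2=0xcb
[3] flags=1010 → (cmp)
[4] flags=1010 EQ?F → skip
[5] flags=1010 GE?F → skip
[6] flags=1010 MI?T → r4=0xd6
[7] flags=1000 → (cmp)
[8] flags=1000 EQ?F → skip
[9] flags=1000 LS?T → r3=0xf9
[10] flags=1000 CS?F → skip

VAL = 0xcb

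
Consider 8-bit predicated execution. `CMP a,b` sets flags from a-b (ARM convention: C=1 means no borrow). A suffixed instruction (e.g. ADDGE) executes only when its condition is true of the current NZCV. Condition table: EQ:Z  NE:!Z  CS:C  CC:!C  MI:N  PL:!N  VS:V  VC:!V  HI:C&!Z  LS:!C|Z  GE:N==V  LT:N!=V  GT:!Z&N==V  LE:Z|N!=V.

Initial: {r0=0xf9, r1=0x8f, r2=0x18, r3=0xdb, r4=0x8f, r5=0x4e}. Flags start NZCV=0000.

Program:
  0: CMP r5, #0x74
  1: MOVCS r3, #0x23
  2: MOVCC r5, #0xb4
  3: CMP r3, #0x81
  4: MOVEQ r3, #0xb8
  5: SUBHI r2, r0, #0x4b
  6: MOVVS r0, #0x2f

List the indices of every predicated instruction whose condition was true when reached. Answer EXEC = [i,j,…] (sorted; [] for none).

EXEC = [2,5]

0: ✓ CMP  NZCV=1000
1: · MOVCS
2: ✓ MOVCC  r5←0xb4
3: ✓ CMP  NZCV=0010
4: · MOVEQ
5: ✓ SUBHI  r2←0xae
6: · MOVVS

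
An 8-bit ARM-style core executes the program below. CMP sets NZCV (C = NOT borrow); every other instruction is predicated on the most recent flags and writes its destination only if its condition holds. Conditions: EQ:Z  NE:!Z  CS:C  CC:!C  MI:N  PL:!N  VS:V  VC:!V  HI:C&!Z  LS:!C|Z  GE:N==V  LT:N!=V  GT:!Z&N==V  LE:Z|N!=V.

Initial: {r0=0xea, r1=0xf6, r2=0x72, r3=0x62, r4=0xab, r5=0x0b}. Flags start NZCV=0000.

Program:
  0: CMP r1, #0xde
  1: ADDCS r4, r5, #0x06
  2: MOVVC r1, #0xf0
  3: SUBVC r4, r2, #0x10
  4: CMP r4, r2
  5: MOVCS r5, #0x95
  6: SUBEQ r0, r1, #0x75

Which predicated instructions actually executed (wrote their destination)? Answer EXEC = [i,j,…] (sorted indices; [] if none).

EXEC = [1,2,3]

[0] flags=0010 → (cmp)
[1] flags=0010 CS?T → r4=0x11
[2] flags=0010 VC?T → r1=0xf0
[3] flags=0010 VC?T → r4=0x62
[4] flags=1000 → (cmp)
[5] flags=1000 CS?F → skip
[6] flags=1000 EQ?F → skip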